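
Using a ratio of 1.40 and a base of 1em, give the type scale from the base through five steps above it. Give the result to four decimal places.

1.0000em, 1.4000em, 1.9600em, 2.7440em, 3.8416em, 5.3782em

Step 0: 1em
Step 1: 1.0 × 1.40 = 1.4000
Step 2: 1.0 × 1.40² = 1.9600
Step 3: 1.0 × 1.40³ = 2.7440
Step 4: 1.0 × 1.40⁴ = 3.8416
Step 5: 1.0 × 1.40⁵ = 5.3782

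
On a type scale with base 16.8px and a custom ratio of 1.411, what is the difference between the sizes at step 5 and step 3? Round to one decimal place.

Step 3: 16.8 × 1.411³ = 47.194px
Step 5: 16.8 × 1.411⁵ = 93.960px
Difference: 93.960 − 47.194 = 46.766px

46.8px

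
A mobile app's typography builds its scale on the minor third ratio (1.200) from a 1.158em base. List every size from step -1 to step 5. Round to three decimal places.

0.965em, 1.158em, 1.390em, 1.668em, 2.001em, 2.401em, 2.881em

Step -1: 1.158 ÷ 1.200 = 0.965
Step 0: 1.158em
Step 1: 1.158 × 1.200 = 1.390
Step 2: 1.158 × 1.200² = 1.668
Step 3: 1.158 × 1.200³ = 2.001
Step 4: 1.158 × 1.200⁴ = 2.401
Step 5: 1.158 × 1.200⁵ = 2.881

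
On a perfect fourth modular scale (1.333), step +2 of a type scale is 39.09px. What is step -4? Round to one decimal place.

7.0px

The gap is -4 − (2) = -6 steps, so the factor is 1.333^-6.
39.09 ÷ 1.333⁶ = 39.09 ÷ 5.61023 ≈ 6.968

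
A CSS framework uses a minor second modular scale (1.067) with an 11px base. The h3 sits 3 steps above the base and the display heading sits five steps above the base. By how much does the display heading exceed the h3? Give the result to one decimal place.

Step 3: 11.0 × 1.067³ = 13.362px
Step 5: 11.0 × 1.067⁵ = 15.213px
Difference: 15.213 − 13.362 = 1.851px

1.9px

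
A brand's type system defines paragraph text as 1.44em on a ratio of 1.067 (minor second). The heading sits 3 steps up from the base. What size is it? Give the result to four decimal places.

1.7493em

Every step multiplies by the scale ratio.
1.44 × 1.067³ = 1.44 × 1.21477 ≈ 1.7493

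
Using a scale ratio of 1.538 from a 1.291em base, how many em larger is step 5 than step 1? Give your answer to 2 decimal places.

Step 1: 1.291 × 1.538 = 1.9856em
Step 5: 1.291 × 1.538⁵ = 11.1098em
Difference: 11.1098 − 1.9856 = 9.1242em

9.12em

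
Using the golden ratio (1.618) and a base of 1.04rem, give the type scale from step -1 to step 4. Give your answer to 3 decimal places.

0.643rem, 1.040rem, 1.683rem, 2.723rem, 4.405rem, 7.128rem

Step -1: 1.04 ÷ 1.618 = 0.643
Step 0: 1.04rem
Step 1: 1.04 × 1.618 = 1.683
Step 2: 1.04 × 1.618² = 2.723
Step 3: 1.04 × 1.618³ = 4.405
Step 4: 1.04 × 1.618⁴ = 7.128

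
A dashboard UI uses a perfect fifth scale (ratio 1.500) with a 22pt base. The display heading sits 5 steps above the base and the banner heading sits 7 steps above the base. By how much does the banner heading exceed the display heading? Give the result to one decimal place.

208.8pt

Step 5: 22.0 × 1.500⁵ = 167.062pt
Step 7: 22.0 × 1.500⁷ = 375.891pt
Difference: 375.891 − 167.062 = 208.829pt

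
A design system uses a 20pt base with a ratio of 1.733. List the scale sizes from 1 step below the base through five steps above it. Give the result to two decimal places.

11.54pt, 20.00pt, 34.66pt, 60.07pt, 104.09pt, 180.39pt, 312.62pt

Step -1: 20.0 ÷ 1.733 = 11.54
Step 0: 20pt
Step 1: 20.0 × 1.733 = 34.66
Step 2: 20.0 × 1.733² = 60.07
Step 3: 20.0 × 1.733³ = 104.09
Step 4: 20.0 × 1.733⁴ = 180.39
Step 5: 20.0 × 1.733⁵ = 312.62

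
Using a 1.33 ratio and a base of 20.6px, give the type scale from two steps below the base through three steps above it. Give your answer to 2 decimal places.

Step -2: 20.6 ÷ 1.33² = 11.65
Step -1: 20.6 ÷ 1.33 = 15.49
Step 0: 20.6px
Step 1: 20.6 × 1.33 = 27.40
Step 2: 20.6 × 1.33² = 36.44
Step 3: 20.6 × 1.33³ = 48.46

11.65px, 15.49px, 20.60px, 27.40px, 36.44px, 48.46px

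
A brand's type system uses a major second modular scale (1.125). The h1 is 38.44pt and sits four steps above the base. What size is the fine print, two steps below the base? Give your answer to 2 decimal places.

38.44 ÷ 1.125⁶ = 38.44 ÷ 2.02729 ≈ 18.961

18.96pt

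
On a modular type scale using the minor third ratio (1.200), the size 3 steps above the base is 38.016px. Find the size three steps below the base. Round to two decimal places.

The gap is -3 − (3) = -6 steps, so the factor is 1.200^-6.
38.016 ÷ 1.200⁶ = 38.016 ÷ 2.98598 ≈ 12.731

12.73px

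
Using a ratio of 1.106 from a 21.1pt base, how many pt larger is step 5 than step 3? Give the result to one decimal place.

Step 3: 21.1 × 1.106³ = 28.546pt
Step 5: 21.1 × 1.106⁵ = 34.919pt
Difference: 34.919 − 28.546 = 6.373pt

6.4pt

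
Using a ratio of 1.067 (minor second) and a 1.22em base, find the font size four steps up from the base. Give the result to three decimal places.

1.581em

Each step on a modular scale multiplies by the ratio, so the size n steps from the base is base × ratioⁿ.
1.22 × 1.067⁴ = 1.22 × 1.29616 ≈ 1.581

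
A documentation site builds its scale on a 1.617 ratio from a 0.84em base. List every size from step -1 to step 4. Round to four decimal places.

0.5195em, 0.8400em, 1.3583em, 2.1963em, 3.5515em, 5.7427em

Step -1: 0.84 ÷ 1.617 = 0.5195
Step 0: 0.84em
Step 1: 0.84 × 1.617 = 1.3583
Step 2: 0.84 × 1.617² = 2.1963
Step 3: 0.84 × 1.617³ = 3.5515
Step 4: 0.84 × 1.617⁴ = 5.7427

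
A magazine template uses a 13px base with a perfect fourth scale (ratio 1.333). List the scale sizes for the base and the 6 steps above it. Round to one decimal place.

13.0px, 17.3px, 23.1px, 30.8px, 41.0px, 54.7px, 72.9px

Step 0: 13px
Step 1: 13.0 × 1.333 = 17.3
Step 2: 13.0 × 1.333² = 23.1
Step 3: 13.0 × 1.333³ = 30.8
Step 4: 13.0 × 1.333⁴ = 41.0
Step 5: 13.0 × 1.333⁵ = 54.7
Step 6: 13.0 × 1.333⁶ = 72.9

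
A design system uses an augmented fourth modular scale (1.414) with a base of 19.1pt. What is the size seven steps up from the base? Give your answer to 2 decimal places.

215.86pt

A modular type scale is a geometric sequence: sizeₙ = base × rⁿ.
19.1 × 1.414⁷ = 19.1 × 11.30175 ≈ 215.86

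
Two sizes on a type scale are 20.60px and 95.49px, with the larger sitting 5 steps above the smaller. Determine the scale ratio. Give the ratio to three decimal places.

1.359

The ratio satisfies 20.60 × r⁵ = 95.49, so r = (95.49 / 20.60)^(1/5).
r = 4.6354^(1/5) ≈ 1.3590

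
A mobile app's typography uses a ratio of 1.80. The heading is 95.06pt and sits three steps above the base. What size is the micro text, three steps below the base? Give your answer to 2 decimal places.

Moving from step +3 to step -3 is 6 steps down, so divide by r⁶.
95.06 ÷ 1.80⁶ = 95.06 ÷ 34.01222 ≈ 2.795

2.79pt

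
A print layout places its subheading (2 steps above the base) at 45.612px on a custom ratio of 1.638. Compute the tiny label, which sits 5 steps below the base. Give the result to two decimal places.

45.612 ÷ 1.638⁷ = 45.612 ÷ 31.63714 ≈ 1.442

1.44px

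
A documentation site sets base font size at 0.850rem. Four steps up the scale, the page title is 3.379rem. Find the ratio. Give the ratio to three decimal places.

r⁴ = 3.379 / 0.850, so r = (3.379/0.850)^(1/4).
r = 3.9753^(1/4) ≈ 1.4120

1.412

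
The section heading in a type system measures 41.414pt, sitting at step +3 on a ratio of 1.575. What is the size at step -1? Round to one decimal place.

6.7pt

41.414 ÷ 1.575⁴ = 41.414 ÷ 6.15350 ≈ 6.730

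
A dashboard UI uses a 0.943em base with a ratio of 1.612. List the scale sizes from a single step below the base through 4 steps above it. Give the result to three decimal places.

0.585em, 0.943em, 1.520em, 2.450em, 3.950em, 6.368em

Step -1: 0.943 ÷ 1.612 = 0.585
Step 0: 0.943em
Step 1: 0.943 × 1.612 = 1.520
Step 2: 0.943 × 1.612² = 2.450
Step 3: 0.943 × 1.612³ = 3.950
Step 4: 0.943 × 1.612⁴ = 6.368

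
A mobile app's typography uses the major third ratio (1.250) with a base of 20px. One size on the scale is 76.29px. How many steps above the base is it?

1.250ⁿ = 76.29 / 20 = 3.8145
n = ln(3.8145) / ln(1.250) = 1.3388 / 0.2231 ≈ 6.00

6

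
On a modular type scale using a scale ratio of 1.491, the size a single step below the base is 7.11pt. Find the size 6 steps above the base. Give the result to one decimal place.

116.5pt

Moving from step -1 to step +6 is 7 steps up, so multiply by r⁷.
7.11 × 1.491⁷ = 7.11 × 16.38112 ≈ 116.470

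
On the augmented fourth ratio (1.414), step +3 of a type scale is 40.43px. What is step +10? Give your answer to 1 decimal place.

The gap is 10 − (3) = 7 steps, so the factor is 1.414^7.
40.43 × 1.414⁷ = 40.43 × 11.30175 ≈ 456.930

456.9px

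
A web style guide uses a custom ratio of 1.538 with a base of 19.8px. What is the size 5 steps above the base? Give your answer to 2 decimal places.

170.39px

Every step multiplies by the scale ratio.
19.8 × 1.538⁵ = 19.8 × 8.60561 ≈ 170.39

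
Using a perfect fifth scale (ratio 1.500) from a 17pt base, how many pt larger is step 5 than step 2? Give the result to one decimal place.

Step 2: 17.0 × 1.500² = 38.250pt
Step 5: 17.0 × 1.500⁵ = 129.094pt
Difference: 129.094 − 38.250 = 90.844pt

90.8pt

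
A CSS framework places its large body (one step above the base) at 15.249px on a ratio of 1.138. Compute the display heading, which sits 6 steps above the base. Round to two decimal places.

15.249 × 1.138⁵ = 15.249 × 1.90858 ≈ 29.104

29.10px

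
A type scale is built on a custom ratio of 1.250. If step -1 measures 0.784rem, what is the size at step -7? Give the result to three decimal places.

Moving from step -1 to step -7 is 6 steps down, so divide by r⁶.
0.784 ÷ 1.250⁶ = 0.784 ÷ 3.81470 ≈ 0.206

0.206rem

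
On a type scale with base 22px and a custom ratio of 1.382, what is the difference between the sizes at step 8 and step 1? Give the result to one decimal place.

Step 1: 22.0 × 1.382 = 30.404px
Step 8: 22.0 × 1.382⁸ = 292.743px
Difference: 292.743 − 30.404 = 262.339px

262.3px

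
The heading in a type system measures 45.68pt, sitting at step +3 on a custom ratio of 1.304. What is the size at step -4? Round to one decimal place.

7.1pt

45.68 ÷ 1.304⁷ = 45.68 ÷ 6.41126 ≈ 7.125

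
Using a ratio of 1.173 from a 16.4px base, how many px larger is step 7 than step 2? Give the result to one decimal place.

Step 2: 16.4 × 1.173² = 22.565px
Step 7: 16.4 × 1.173⁷ = 50.111px
Difference: 50.111 − 22.565 = 27.546px

27.5px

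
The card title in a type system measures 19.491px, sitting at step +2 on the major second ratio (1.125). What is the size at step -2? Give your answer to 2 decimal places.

The gap is -2 − (2) = -4 steps, so the factor is 1.125^-4.
19.491 ÷ 1.125⁴ = 19.491 ÷ 1.60181 ≈ 12.168

12.17px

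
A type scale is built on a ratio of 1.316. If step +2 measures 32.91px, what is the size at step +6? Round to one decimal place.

32.91 × 1.316⁴ = 32.91 × 2.99933 ≈ 98.708

98.7px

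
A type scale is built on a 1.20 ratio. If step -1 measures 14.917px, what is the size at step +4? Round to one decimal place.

37.1px

14.917 × 1.20⁵ = 14.917 × 2.48832 ≈ 37.118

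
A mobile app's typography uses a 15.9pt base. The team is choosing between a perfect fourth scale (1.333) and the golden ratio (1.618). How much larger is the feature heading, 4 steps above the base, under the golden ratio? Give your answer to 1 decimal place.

58.8pt

Perfect fourth: 15.9 × 1.333⁴ = 50.202pt
Golden ratio: 15.9 × 1.618⁴ = 108.971pt
Difference: 108.971 − 50.202 = 58.769pt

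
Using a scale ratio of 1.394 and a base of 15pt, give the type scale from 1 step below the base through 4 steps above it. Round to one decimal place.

10.8pt, 15.0pt, 20.9pt, 29.1pt, 40.6pt, 56.6pt

Step -1: 15.0 ÷ 1.394 = 10.8
Step 0: 15pt
Step 1: 15.0 × 1.394 = 20.9
Step 2: 15.0 × 1.394² = 29.1
Step 3: 15.0 × 1.394³ = 40.6
Step 4: 15.0 × 1.394⁴ = 56.6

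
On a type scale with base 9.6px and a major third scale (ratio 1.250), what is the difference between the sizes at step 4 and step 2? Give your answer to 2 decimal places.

8.44px

Step 2: 9.6 × 1.250² = 15.0000px
Step 4: 9.6 × 1.250⁴ = 23.4375px
Difference: 23.4375 − 15.0000 = 8.4375px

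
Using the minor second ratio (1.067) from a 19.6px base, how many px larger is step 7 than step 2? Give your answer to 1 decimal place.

Step 2: 19.6 × 1.067² = 22.314px
Step 7: 19.6 × 1.067⁷ = 30.861px
Difference: 30.861 − 22.314 = 8.547px

8.5px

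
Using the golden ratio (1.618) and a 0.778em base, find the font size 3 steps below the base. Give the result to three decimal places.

0.778 ÷ 1.618³ = 0.778 ÷ 4.23580 ≈ 0.184

0.184em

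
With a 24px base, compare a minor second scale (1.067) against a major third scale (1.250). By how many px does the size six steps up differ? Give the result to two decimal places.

Minor second: 24.0 × 1.067⁶ = 35.4159px
Major third: 24.0 × 1.250⁶ = 91.5527px
Difference: 91.5527 − 35.4159 = 56.1368px

56.14px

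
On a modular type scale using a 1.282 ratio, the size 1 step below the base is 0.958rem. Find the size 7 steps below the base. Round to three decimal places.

0.216rem

0.958 ÷ 1.282⁶ = 0.958 ÷ 4.43944 ≈ 0.216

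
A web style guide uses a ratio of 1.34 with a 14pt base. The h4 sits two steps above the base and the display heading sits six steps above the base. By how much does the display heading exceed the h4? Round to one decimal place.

55.9pt

Step 2: 14.0 × 1.34² = 25.138pt
Step 6: 14.0 × 1.34⁶ = 81.051pt
Difference: 81.051 − 25.138 = 55.913pt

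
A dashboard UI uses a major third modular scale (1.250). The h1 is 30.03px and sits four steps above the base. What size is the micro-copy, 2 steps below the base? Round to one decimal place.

7.9px

The gap is -2 − (4) = -6 steps, so the factor is 1.250^-6.
30.03 ÷ 1.250⁶ = 30.03 ÷ 3.81470 ≈ 7.872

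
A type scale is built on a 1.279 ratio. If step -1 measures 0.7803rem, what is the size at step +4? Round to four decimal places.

Moving from step -1 to step +4 is 5 steps up, so multiply by r⁵.
0.7803 × 1.279⁵ = 0.7803 × 3.42257 ≈ 2.6706

2.6706rem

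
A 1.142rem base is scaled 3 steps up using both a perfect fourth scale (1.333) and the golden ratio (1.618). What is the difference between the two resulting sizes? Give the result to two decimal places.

Perfect fourth: 1.142 × 1.333³ = 2.7049rem
Golden ratio: 1.142 × 1.618³ = 4.8373rem
Difference: 4.8373 − 2.7049 = 2.1324rem

2.13rem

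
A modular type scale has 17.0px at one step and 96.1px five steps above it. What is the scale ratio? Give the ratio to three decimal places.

r⁵ = 96.1 / 17.0, so r = (96.1/17.0)^(1/5).
r = 5.6529^(1/5) ≈ 1.4140

1.414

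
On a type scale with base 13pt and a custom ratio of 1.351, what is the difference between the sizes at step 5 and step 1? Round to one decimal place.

Step 1: 13.0 × 1.351 = 17.563pt
Step 5: 13.0 × 1.351⁵ = 58.509pt
Difference: 58.509 − 17.563 = 40.946pt

40.9pt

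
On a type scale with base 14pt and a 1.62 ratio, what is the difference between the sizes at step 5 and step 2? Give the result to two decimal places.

119.47pt

Step 2: 14.0 × 1.62² = 36.7416pt
Step 5: 14.0 × 1.62⁵ = 156.2079pt
Difference: 156.2079 − 36.7416 = 119.4663pt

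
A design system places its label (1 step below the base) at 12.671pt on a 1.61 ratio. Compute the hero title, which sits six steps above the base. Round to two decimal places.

The gap is 6 − (-1) = 7 steps, so the factor is 1.61^7.
12.671 × 1.61⁷ = 12.671 × 28.04020 ≈ 355.297

355.30pt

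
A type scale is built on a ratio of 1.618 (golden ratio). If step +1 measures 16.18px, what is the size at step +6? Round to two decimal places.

The gap is 6 − (1) = 5 steps, so the factor is 1.618^5.
16.18 × 1.618⁵ = 16.18 × 11.08901 ≈ 179.420

179.42px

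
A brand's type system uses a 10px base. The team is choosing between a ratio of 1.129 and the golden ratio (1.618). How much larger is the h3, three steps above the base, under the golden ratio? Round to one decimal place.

28.0px

At 1.129: 10.0 × 1.129³ = 14.391px
Golden ratio: 10.0 × 1.618³ = 42.358px
Difference: 42.358 − 14.391 = 27.967px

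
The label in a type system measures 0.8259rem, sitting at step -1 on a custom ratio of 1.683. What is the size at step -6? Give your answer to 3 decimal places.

0.061rem

0.8259 ÷ 1.683⁵ = 0.8259 ÷ 13.50270 ≈ 0.061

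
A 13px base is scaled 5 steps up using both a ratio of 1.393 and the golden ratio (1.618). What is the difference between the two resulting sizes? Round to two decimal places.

At 1.393: 13.0 × 1.393⁵ = 68.1866px
Golden ratio: 13.0 × 1.618⁵ = 144.1571px
Difference: 144.1571 − 68.1866 = 75.9705px

75.97px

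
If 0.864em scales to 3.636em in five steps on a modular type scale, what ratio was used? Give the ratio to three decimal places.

1.333

r⁵ = 3.636 / 0.864, so r = (3.636/0.864)^(1/5).
r = 4.2083^(1/5) ≈ 1.3330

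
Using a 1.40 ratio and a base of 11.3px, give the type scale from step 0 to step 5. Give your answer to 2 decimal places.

11.30px, 15.82px, 22.15px, 31.01px, 43.41px, 60.77px

Step 0: 11.3px
Step 1: 11.3 × 1.40 = 15.82
Step 2: 11.3 × 1.40² = 22.15
Step 3: 11.3 × 1.40³ = 31.01
Step 4: 11.3 × 1.40⁴ = 43.41
Step 5: 11.3 × 1.40⁵ = 60.77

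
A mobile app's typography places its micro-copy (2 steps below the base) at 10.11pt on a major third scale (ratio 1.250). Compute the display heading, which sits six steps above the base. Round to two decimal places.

60.26pt

The gap is 6 − (-2) = 8 steps, so the factor is 1.250^8.
10.11 × 1.250⁸ = 10.11 × 5.96046 ≈ 60.260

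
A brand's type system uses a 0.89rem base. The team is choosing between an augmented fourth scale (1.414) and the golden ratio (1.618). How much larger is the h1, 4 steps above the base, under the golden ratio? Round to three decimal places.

Augmented fourth: 0.89 × 1.414⁴ = 3.55785rem
Golden ratio: 0.89 × 1.618⁴ = 6.09964rem
Difference: 6.09964 − 3.55785 = 2.54179rem

2.542rem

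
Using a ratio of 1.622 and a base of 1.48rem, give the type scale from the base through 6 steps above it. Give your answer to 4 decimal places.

Step 0: 1.48rem
Step 1: 1.48 × 1.622 = 2.4006
Step 2: 1.48 × 1.622² = 3.8937
Step 3: 1.48 × 1.622³ = 6.3156
Step 4: 1.48 × 1.622⁴ = 10.2439
Step 5: 1.48 × 1.622⁵ = 16.6156
Step 6: 1.48 × 1.622⁶ = 26.9505

1.4800rem, 2.4006rem, 3.8937rem, 6.3156rem, 10.2439rem, 16.6156rem, 26.9505rem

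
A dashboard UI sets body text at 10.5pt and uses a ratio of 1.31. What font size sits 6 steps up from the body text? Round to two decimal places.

53.07pt

Every step multiplies by the scale ratio.
10.5 × 1.31⁶ = 10.5 × 5.05391 ≈ 53.07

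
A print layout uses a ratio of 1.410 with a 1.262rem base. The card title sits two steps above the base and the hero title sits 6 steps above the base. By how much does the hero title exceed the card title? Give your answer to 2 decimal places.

Step 2: 1.262 × 1.410² = 2.5090rem
Step 6: 1.262 × 1.410⁶ = 9.9169rem
Difference: 9.9169 − 2.5090 = 7.4079rem

7.41rem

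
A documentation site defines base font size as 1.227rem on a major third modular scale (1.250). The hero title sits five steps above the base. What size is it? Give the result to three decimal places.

1.227 × 1.250⁵ = 1.227 × 3.05176 ≈ 3.745

3.745rem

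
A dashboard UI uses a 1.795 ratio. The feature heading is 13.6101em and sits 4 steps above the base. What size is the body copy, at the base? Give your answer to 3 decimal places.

Moving from step +4 to step +0 is 4 steps down, so divide by r⁴.
13.6101 ÷ 1.795⁴ = 13.6101 ÷ 10.38145 ≈ 1.311

1.311em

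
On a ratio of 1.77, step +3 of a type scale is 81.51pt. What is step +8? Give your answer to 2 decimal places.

1416.05pt

81.51 × 1.77⁵ = 81.51 × 17.37266 ≈ 1416.046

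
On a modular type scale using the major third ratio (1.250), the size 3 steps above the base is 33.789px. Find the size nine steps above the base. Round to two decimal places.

The gap is 9 − (3) = 6 steps, so the factor is 1.250^6.
33.789 × 1.250⁶ = 33.789 × 3.81470 ≈ 128.895

128.89px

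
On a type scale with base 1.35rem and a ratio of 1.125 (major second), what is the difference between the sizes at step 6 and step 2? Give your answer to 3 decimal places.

Step 2: 1.35 × 1.125² = 1.70859rem
Step 6: 1.35 × 1.125⁶ = 2.73684rem
Difference: 2.73684 − 1.70859 = 1.02825rem

1.028rem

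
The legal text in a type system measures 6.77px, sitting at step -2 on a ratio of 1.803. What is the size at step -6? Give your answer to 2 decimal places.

0.64px

The gap is -6 − (-2) = -4 steps, so the factor is 1.803^-4.
6.77 ÷ 1.803⁴ = 6.77 ÷ 10.56776 ≈ 0.641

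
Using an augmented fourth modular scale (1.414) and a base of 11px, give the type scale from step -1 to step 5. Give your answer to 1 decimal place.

7.8px, 11.0px, 15.6px, 22.0px, 31.1px, 44.0px, 62.2px

Step -1: 11.0 ÷ 1.414 = 7.8
Step 0: 11px
Step 1: 11.0 × 1.414 = 15.6
Step 2: 11.0 × 1.414² = 22.0
Step 3: 11.0 × 1.414³ = 31.1
Step 4: 11.0 × 1.414⁴ = 44.0
Step 5: 11.0 × 1.414⁵ = 62.2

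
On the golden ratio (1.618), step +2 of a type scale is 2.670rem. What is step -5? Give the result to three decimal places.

0.092rem

2.670 ÷ 1.618⁷ = 2.670 ÷ 29.03017 ≈ 0.092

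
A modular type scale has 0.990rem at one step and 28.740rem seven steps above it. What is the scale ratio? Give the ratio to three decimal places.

r⁷ = 28.740 / 0.990, so r = (28.740/0.990)^(1/7).
r = 29.0303^(1/7) ≈ 1.6180

1.618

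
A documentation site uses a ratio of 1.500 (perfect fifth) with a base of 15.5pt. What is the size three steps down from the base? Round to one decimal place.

Every step multiplies by the scale ratio.
15.5 ÷ 1.500³ = 15.5 ÷ 3.37500 ≈ 4.59

4.6pt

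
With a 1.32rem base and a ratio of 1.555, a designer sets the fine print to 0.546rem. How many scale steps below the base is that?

2

1.555ⁿ = 1.32 / 0.546 = 2.4176
n = ln(2.4176) / ln(1.555) = 0.8828 / 0.4415 ≈ 2.00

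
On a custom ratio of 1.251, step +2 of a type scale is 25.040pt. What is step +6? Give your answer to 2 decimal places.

61.33pt

The gap is 6 − (2) = 4 steps, so the factor is 1.251^4.
25.040 × 1.251⁴ = 25.040 × 2.44923 ≈ 61.329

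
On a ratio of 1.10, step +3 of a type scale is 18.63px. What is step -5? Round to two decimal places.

8.69px

The gap is -5 − (3) = -8 steps, so the factor is 1.10^-8.
18.63 ÷ 1.10⁸ = 18.63 ÷ 2.14359 ≈ 8.691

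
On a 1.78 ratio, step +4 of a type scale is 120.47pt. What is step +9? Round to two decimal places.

120.47 × 1.78⁵ = 120.47 × 17.86899 ≈ 2152.677

2152.68pt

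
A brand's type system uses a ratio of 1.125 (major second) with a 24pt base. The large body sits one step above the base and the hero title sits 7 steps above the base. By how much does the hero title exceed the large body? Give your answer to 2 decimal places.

27.74pt

Step 1: 24.0 × 1.125 = 27.0000pt
Step 7: 24.0 × 1.125⁷ = 54.7367pt
Difference: 54.7367 − 27.0000 = 27.7367pt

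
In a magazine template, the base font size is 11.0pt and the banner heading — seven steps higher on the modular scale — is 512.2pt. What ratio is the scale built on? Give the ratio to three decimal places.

1.731

The ratio satisfies 11.0 × r⁷ = 512.2, so r = (512.2 / 11.0)^(1/7).
r = 46.5636^(1/7) ≈ 1.7310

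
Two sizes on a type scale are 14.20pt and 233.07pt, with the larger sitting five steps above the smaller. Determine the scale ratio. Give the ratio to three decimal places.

1.750

r⁵ = 233.07 / 14.20, so r = (233.07/14.20)^(1/5).
r = 16.4134^(1/5) ≈ 1.7500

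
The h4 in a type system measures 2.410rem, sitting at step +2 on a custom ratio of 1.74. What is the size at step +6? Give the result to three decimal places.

22.091rem

The gap is 6 − (2) = 4 steps, so the factor is 1.74^4.
2.410 × 1.74⁴ = 2.410 × 9.16636 ≈ 22.091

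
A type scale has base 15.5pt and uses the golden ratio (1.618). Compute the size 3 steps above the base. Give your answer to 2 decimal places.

15.5 × 1.618³ = 15.5 × 4.23580 ≈ 65.65

65.65pt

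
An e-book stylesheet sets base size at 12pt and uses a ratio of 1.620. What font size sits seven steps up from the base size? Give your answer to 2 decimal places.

351.39pt

Each step on a modular scale multiplies by the ratio, so the size n steps from the base is base × ratioⁿ.
12.0 × 1.620⁷ = 12.0 × 29.28229 ≈ 351.39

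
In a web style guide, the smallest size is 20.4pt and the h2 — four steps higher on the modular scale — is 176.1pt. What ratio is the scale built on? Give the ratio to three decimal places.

The ratio satisfies 20.4 × r⁴ = 176.1, so r = (176.1 / 20.4)^(1/4).
r = 8.6324^(1/4) ≈ 1.7141

1.714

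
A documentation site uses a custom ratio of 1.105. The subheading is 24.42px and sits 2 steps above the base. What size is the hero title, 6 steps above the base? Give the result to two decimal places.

24.42 × 1.105⁴ = 24.42 × 1.49090 ≈ 36.408

36.41px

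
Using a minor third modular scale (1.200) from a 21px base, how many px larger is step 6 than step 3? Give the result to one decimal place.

26.4px

Step 3: 21.0 × 1.200³ = 36.288px
Step 6: 21.0 × 1.200⁶ = 62.706px
Difference: 62.706 − 36.288 = 26.418px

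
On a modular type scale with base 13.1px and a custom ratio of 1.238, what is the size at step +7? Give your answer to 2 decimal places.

Every step multiplies by the scale ratio.
13.1 × 1.238⁷ = 13.1 × 4.45702 ≈ 58.39

58.39px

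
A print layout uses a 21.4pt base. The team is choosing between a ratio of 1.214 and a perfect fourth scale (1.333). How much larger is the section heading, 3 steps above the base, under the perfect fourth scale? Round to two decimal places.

At 1.214: 21.4 × 1.214³ = 38.2886pt
Perfect fourth: 21.4 × 1.333³ = 50.6879pt
Difference: 50.6879 − 38.2886 = 12.3993pt

12.40pt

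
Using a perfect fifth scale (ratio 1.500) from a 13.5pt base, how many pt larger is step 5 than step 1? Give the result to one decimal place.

82.3pt

Step 1: 13.5 × 1.500 = 20.250pt
Step 5: 13.5 × 1.500⁵ = 102.516pt
Difference: 102.516 − 20.250 = 82.266pt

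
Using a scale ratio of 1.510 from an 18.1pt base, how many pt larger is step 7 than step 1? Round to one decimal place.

296.6pt

Step 1: 18.1 × 1.510 = 27.331pt
Step 7: 18.1 × 1.510⁷ = 323.979pt
Difference: 323.979 − 27.331 = 296.648pt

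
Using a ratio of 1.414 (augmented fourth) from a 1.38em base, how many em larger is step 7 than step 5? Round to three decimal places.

7.796em

Step 5: 1.38 × 1.414⁵ = 7.80057em
Step 7: 1.38 × 1.414⁷ = 15.59642em
Difference: 15.59642 − 7.80057 = 7.79585em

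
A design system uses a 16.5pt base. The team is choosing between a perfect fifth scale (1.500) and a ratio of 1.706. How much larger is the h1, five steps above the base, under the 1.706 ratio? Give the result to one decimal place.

113.1pt

Perfect fifth: 16.5 × 1.500⁵ = 125.297pt
At 1.706: 16.5 × 1.706⁵ = 238.440pt
Difference: 238.440 − 125.297 = 113.143pt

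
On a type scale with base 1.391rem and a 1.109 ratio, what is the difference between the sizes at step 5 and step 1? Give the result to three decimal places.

0.791rem

Step 1: 1.391 × 1.109 = 1.54262rem
Step 5: 1.391 × 1.109⁵ = 2.33338rem
Difference: 2.33338 − 1.54262 = 0.79076rem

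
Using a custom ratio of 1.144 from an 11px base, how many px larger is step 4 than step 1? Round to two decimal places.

6.26px

Step 1: 11.0 × 1.144 = 12.5840px
Step 4: 11.0 × 1.144⁴ = 18.8407px
Difference: 18.8407 − 12.5840 = 6.2567px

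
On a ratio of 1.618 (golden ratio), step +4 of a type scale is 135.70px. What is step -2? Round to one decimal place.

The gap is -2 − (4) = -6 steps, so the factor is 1.618^-6.
135.70 ÷ 1.618⁶ = 135.70 ÷ 17.94201 ≈ 7.563

7.6px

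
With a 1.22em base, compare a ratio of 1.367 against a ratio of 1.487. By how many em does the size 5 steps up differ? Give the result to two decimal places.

At 1.367: 1.22 × 1.367⁵ = 5.8237em
At 1.487: 1.22 × 1.487⁵ = 8.8698em
Difference: 8.8698 − 5.8237 = 3.0461em

3.05em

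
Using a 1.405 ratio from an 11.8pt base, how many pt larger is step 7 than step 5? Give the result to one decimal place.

62.9pt

Step 5: 11.8 × 1.405⁵ = 64.605pt
Step 7: 11.8 × 1.405⁷ = 127.531pt
Difference: 127.531 − 64.605 = 62.926pt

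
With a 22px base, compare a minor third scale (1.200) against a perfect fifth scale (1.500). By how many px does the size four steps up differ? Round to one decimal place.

65.8px

Minor third: 22.0 × 1.200⁴ = 45.619px
Perfect fifth: 22.0 × 1.500⁴ = 111.375px
Difference: 111.375 − 45.619 = 65.756px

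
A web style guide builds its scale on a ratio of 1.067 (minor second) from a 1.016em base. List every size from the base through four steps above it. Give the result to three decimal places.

Step 0: 1.016em
Step 1: 1.016 × 1.067 = 1.084
Step 2: 1.016 × 1.067² = 1.157
Step 3: 1.016 × 1.067³ = 1.234
Step 4: 1.016 × 1.067⁴ = 1.317

1.016em, 1.084em, 1.157em, 1.234em, 1.317em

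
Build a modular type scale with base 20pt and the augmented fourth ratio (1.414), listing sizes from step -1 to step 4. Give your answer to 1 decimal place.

Step -1: 20.0 ÷ 1.414 = 14.1
Step 0: 20pt
Step 1: 20.0 × 1.414 = 28.3
Step 2: 20.0 × 1.414² = 40.0
Step 3: 20.0 × 1.414³ = 56.5
Step 4: 20.0 × 1.414⁴ = 80.0

14.1pt, 20.0pt, 28.3pt, 40.0pt, 56.5pt, 80.0pt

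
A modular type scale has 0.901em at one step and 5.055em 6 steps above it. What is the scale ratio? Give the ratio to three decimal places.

The ratio satisfies 0.901 × r⁶ = 5.055, so r = (5.055 / 0.901)^(1/6).
r = 5.6104^(1/6) ≈ 1.3330

1.333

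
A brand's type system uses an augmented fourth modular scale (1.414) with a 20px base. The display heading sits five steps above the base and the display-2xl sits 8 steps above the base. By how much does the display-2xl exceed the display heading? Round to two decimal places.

Step 5: 20.0 × 1.414⁵ = 113.0517px
Step 8: 20.0 × 1.414⁸ = 319.6136px
Difference: 319.6136 − 113.0517 = 206.5619px

206.56px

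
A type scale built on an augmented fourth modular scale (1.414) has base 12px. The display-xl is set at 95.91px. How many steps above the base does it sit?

1.414ⁿ = 95.91 / 12 = 7.9925
n = ln(7.9925) / ln(1.414) = 2.0785 / 0.3464 ≈ 6.00

6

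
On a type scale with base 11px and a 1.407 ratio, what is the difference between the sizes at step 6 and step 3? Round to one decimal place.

Step 3: 11.0 × 1.407³ = 30.639px
Step 6: 11.0 × 1.407⁶ = 85.341px
Difference: 85.341 − 30.639 = 54.702px

54.7px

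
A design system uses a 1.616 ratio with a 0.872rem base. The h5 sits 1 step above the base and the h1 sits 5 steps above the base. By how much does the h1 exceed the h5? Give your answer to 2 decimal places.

Step 1: 0.872 × 1.616 = 1.4092rem
Step 5: 0.872 × 1.616⁵ = 9.6100rem
Difference: 9.6100 − 1.4092 = 8.2008rem

8.20rem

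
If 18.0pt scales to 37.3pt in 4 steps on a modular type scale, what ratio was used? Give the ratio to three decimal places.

The ratio satisfies 18.0 × r⁴ = 37.3, so r = (37.3 / 18.0)^(1/4).
r = 2.0722^(1/4) ≈ 1.1998

1.200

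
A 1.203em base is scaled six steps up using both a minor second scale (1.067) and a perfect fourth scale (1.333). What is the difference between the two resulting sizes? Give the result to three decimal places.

4.974em

Minor second: 1.203 × 1.067⁶ = 1.77522em
Perfect fourth: 1.203 × 1.333⁶ = 6.74911em
Difference: 6.74911 − 1.77522 = 4.97389em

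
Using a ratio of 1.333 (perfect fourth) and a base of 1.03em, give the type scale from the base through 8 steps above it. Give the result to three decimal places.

1.030em, 1.373em, 1.830em, 2.440em, 3.252em, 4.335em, 5.779em, 7.703em, 10.268em

Step 0: 1.03em
Step 1: 1.03 × 1.333 = 1.373
Step 2: 1.03 × 1.333² = 1.830
Step 3: 1.03 × 1.333³ = 2.440
Step 4: 1.03 × 1.333⁴ = 3.252
Step 5: 1.03 × 1.333⁵ = 4.335
Step 6: 1.03 × 1.333⁶ = 5.779
Step 7: 1.03 × 1.333⁷ = 7.703
Step 8: 1.03 × 1.333⁸ = 10.268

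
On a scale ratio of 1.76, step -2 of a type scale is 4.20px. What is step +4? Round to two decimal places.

The gap is 4 − (-2) = 6 steps, so the factor is 1.76^6.
4.20 × 1.76⁶ = 4.20 × 29.72186 ≈ 124.832

124.83px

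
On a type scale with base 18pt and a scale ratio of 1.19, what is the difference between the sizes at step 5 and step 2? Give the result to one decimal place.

Step 2: 18.0 × 1.19² = 25.490pt
Step 5: 18.0 × 1.19⁵ = 42.954pt
Difference: 42.954 − 25.490 = 17.464pt

17.5pt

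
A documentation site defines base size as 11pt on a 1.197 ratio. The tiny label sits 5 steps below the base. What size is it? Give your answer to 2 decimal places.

4.48pt

11.0 ÷ 1.197⁵ = 11.0 ÷ 2.45737 ≈ 4.48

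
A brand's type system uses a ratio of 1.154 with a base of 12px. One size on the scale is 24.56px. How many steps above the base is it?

5

1.154ⁿ = 24.56 / 12 = 2.0467
n = ln(2.0467) / ln(1.154) = 0.7162 / 0.1432 ≈ 5.00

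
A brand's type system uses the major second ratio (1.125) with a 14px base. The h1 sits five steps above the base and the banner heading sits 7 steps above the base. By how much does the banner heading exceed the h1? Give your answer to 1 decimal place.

Step 5: 14.0 × 1.125⁵ = 25.228px
Step 7: 14.0 × 1.125⁷ = 31.930px
Difference: 31.930 − 25.228 = 6.702px

6.7px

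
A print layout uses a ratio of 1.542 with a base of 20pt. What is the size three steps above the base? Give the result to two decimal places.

73.33pt

20.0 × 1.542³ = 20.0 × 3.66651 ≈ 73.33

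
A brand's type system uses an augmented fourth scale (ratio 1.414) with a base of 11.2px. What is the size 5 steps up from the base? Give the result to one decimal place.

11.2 × 1.414⁵ = 11.2 × 5.65258 ≈ 63.31

63.3px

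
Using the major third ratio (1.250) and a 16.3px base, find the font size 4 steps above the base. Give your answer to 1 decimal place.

39.8px

16.3 × 1.250⁴ = 16.3 × 2.44141 ≈ 39.79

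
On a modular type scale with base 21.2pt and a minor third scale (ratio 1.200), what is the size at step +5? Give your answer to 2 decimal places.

52.75pt

Every step multiplies by the scale ratio.
21.2 × 1.200⁵ = 21.2 × 2.48832 ≈ 52.75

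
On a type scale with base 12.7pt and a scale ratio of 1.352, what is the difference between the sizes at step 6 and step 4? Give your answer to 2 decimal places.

35.13pt

Step 4: 12.7 × 1.352⁴ = 42.4337pt
Step 6: 12.7 × 1.352⁶ = 77.5647pt
Difference: 77.5647 − 42.4337 = 35.1310pt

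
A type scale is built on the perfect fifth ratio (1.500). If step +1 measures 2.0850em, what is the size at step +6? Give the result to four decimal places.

15.8330em

2.0850 × 1.500⁵ = 2.0850 × 7.59375 ≈ 15.8330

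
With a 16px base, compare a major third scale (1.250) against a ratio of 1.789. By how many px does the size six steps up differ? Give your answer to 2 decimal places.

Major third: 16.0 × 1.250⁶ = 61.0352px
At 1.789: 16.0 × 1.789⁶ = 524.5441px
Difference: 524.5441 − 61.0352 = 463.5089px

463.51px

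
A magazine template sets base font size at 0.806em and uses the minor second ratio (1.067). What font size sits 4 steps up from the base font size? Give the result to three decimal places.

Each step on a modular scale multiplies by the ratio, so the size n steps from the base is base × ratioⁿ.
0.806 × 1.067⁴ = 0.806 × 1.29616 ≈ 1.045

1.045em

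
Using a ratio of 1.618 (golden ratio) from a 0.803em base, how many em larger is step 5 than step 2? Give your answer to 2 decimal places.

Step 2: 0.803 × 1.618² = 2.1022em
Step 5: 0.803 × 1.618⁵ = 8.9045em
Difference: 8.9045 − 2.1022 = 6.8023em

6.80em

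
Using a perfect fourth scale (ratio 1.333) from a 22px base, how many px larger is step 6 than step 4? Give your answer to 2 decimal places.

53.96px

Step 4: 22.0 × 1.333⁴ = 69.4614px
Step 6: 22.0 × 1.333⁶ = 123.4251px
Difference: 123.4251 − 69.4614 = 53.9637px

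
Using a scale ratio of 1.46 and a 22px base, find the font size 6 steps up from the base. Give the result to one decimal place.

A modular type scale is a geometric sequence: sizeₙ = base × rⁿ.
22.0 × 1.46⁶ = 22.0 × 9.68539 ≈ 213.08

213.1px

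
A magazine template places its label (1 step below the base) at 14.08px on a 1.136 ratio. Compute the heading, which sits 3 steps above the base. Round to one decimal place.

23.4px

Moving from step -1 to step +3 is 4 steps up, so multiply by r⁴.
14.08 × 1.136⁴ = 14.08 × 1.66538 ≈ 23.449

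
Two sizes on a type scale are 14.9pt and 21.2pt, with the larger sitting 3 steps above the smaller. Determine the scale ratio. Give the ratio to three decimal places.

The ratio satisfies 14.9 × r³ = 21.2, so r = (21.2 / 14.9)^(1/3).
r = 1.4228^(1/3) ≈ 1.1247

1.125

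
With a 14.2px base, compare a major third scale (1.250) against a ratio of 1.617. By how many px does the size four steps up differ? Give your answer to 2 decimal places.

62.41px

Major third: 14.2 × 1.250⁴ = 34.6680px
At 1.617: 14.2 × 1.617⁴ = 97.0797px
Difference: 97.0797 − 34.6680 = 62.4117px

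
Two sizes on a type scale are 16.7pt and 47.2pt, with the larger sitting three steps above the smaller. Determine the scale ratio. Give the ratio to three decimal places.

r³ = 47.2 / 16.7, so r = (47.2/16.7)^(1/3).
r = 2.8263^(1/3) ≈ 1.4139

1.414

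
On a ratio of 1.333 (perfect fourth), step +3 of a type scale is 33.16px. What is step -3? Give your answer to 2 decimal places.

The gap is -3 − (3) = -6 steps, so the factor is 1.333^-6.
33.16 ÷ 1.333⁶ = 33.16 ÷ 5.61023 ≈ 5.911

5.91px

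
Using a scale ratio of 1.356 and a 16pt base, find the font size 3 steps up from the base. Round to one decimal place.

16.0 × 1.356³ = 16.0 × 2.49333 ≈ 39.89

39.9pt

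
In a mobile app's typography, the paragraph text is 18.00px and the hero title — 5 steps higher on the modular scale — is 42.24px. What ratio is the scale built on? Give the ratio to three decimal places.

1.186

The ratio satisfies 18.00 × r⁵ = 42.24, so r = (42.24 / 18.00)^(1/5).
r = 2.3467^(1/5) ≈ 1.1860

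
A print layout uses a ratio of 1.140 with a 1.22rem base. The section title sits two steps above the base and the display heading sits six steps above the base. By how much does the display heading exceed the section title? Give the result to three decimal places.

Step 2: 1.22 × 1.140² = 1.58551rem
Step 6: 1.22 × 1.140⁶ = 2.67787rem
Difference: 2.67787 − 1.58551 = 1.09236rem

1.092rem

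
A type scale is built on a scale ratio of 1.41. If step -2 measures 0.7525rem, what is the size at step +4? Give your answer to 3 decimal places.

0.7525 × 1.41⁶ = 0.7525 × 7.85805 ≈ 5.913

5.913rem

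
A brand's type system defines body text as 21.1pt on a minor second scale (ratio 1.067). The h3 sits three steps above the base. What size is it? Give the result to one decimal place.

21.1 × 1.067³ = 21.1 × 1.21477 ≈ 25.63

25.6pt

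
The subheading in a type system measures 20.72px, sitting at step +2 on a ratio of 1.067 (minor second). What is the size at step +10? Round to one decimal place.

34.8px

The gap is 10 − (2) = 8 steps, so the factor is 1.067^8.
20.72 × 1.067⁸ = 20.72 × 1.68002 ≈ 34.810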